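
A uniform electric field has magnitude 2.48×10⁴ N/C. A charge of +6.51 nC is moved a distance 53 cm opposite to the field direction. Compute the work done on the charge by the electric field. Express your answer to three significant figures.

-8.56×10⁻⁵ J

The potential change for a displacement 53 cm opposite to the field direction is ΔV = +Ed = 1.31×10⁴ V.
W_field = −qΔV = -8.56×10⁻⁵ J.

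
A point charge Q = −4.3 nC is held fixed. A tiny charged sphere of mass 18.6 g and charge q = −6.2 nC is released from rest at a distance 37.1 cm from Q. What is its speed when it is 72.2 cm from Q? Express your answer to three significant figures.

Only the electrostatic force acts, so mechanical energy is conserved: ½mv² = U₁ − U₂ = kQq(1/r₁ − 1/r₂).
U₁ − U₂ = (8.99×10⁹ N·m²/C²)(-4.30×10⁻⁹ C)(-6.20×10⁻⁹ C)(1/0.371 − 1/0.722) = 3.14×10⁻⁷ J.
v = √(2·3.14×10⁻⁷/0.0186) = 5.81×10⁻³ m/s.

5.81×10⁻³ m/s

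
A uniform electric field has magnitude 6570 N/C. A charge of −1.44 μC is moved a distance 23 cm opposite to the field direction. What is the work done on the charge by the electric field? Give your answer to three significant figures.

The potential change for a displacement 23 cm opposite to the field direction is ΔV = +Ed = 1510 V.
W_field = −qΔV = 2.18×10⁻³ J.

2.18×10⁻³ J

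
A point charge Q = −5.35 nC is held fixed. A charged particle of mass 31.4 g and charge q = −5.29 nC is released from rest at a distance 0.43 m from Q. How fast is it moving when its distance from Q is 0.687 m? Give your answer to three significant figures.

3.75×10⁻³ m/s

Only the electrostatic force acts, so mechanical energy is conserved: ½mv² = U₁ − U₂ = kQq(1/r₁ − 1/r₂).
U₁ − U₂ = (8.99×10⁹ N·m²/C²)(-5.35×10⁻⁹ C)(-5.29×10⁻⁹ C)(1/0.430 − 1/0.687) = 2.21×10⁻⁷ J.
v = √(2·2.21×10⁻⁷/0.0314) = 3.75×10⁻³ m/s.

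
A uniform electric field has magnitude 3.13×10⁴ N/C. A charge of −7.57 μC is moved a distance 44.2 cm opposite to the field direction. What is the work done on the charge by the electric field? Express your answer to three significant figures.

The potential change for a displacement 44.2 cm opposite to the field direction is ΔV = +Ed = 1.38×10⁴ V.
W_field = −qΔV = 0.105 J.

0.105 J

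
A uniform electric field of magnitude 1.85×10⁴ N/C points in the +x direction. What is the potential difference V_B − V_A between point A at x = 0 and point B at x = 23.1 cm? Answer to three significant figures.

In a uniform field, potential decreases in the direction of E: V_B − V_A = −E·Δx.
V_B − V_A = −(1.85×10⁴ V/m)(0.231 m) = -4270 V.

-4270 V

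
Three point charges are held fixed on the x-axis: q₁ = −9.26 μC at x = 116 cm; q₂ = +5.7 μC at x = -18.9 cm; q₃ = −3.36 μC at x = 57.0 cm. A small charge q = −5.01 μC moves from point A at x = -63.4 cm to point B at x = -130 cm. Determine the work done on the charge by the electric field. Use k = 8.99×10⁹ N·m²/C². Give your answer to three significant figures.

The work done by the electric force is W_field = −ΔU = −q(V_B − V_A) = q(V_A − V_B).
At A: distances to the source charges are 1.79 m, 0.445 m, 1.20 m; V_A = Σ kqᵢ/rᵢ = 4.37×10⁴ V.
At B: distances to the source charges are 2.46 m, 1.11 m, 1.87 m; V_B = Σ kqᵢ/rᵢ = -3870 V.
ΔV = V_B − V_A = -4.75×10⁴ V.
W_field = −qΔV = −(-5.01×10⁻⁶ C)(-4.75×10⁴ V) = -0.238 J.

-0.238 J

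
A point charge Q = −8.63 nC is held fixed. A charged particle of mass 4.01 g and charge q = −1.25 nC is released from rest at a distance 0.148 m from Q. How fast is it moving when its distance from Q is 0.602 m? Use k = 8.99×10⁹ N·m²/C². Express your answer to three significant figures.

0.0157 m/s

Only the electrostatic force acts, so mechanical energy is conserved: ½mv² = U₁ − U₂ = kQq(1/r₁ − 1/r₂).
U₁ − U₂ = (8.99×10⁹ N·m²/C²)(-8.63×10⁻⁹ C)(-1.25×10⁻⁹ C)(1/0.148 − 1/0.602) = 4.94×10⁻⁷ J.
v = √(2·4.94×10⁻⁷/4.01×10⁻³) = 0.0157 m/s.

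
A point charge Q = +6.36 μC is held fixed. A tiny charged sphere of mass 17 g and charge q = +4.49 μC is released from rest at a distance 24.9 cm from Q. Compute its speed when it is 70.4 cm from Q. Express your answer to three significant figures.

8.85 m/s

Only the electrostatic force acts, so mechanical energy is conserved: ½mv² = U₁ − U₂ = kQq(1/r₁ − 1/r₂).
U₁ − U₂ = (8.99×10⁹ N·m²/C²)(6.36×10⁻⁶ C)(4.49×10⁻⁶ C)(1/0.249 − 1/0.704) = 0.666 J.
v = √(2·0.666/0.0170) = 8.85 m/s.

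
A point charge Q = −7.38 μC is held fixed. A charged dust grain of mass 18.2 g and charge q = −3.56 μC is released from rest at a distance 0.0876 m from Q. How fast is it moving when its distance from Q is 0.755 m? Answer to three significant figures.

16.2 m/s

Only the electrostatic force acts, so mechanical energy is conserved: ½mv² = U₁ − U₂ = kQq(1/r₁ − 1/r₂).
U₁ − U₂ = (8.99×10⁹ N·m²/C²)(-7.38×10⁻⁶ C)(-3.56×10⁻⁶ C)(1/0.0876 − 1/0.755) = 2.38 J.
v = √(2·2.38/0.0182) = 16.2 m/s.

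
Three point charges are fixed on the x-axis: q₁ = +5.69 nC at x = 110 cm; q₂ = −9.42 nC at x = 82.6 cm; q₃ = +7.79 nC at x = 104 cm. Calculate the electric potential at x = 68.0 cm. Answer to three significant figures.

The total potential is the scalar sum of each charge's contribution, V = Σ kqᵢ/rᵢ.
Distances from the field point to each charge: r₁ = 0.420 m, r₂ = 0.146 m, r₃ = 0.360 m.
V = k[(5.69×10⁻⁹)/(0.420) + (-9.42×10⁻⁹)/(0.146) + (7.79×10⁻⁹)/(0.360)] = -264 V.

-264 V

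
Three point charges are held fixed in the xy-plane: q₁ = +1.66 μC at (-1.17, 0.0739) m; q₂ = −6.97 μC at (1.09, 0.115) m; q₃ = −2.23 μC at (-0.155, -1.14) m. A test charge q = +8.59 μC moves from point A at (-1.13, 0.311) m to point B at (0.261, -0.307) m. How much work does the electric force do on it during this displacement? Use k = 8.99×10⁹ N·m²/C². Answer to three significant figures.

0.870 J

The work done by the electric force is W_field = −ΔU = −q(V_B − V_A) = q(V_A − V_B).
At A: distances to the source charges are 0.240 m, 2.23 m, 1.75 m; V_A = Σ kqᵢ/rᵢ = 2.25×10⁴ V.
At B: distances to the source charges are 1.48 m, 0.930 m, 0.931 m; V_B = Σ kqᵢ/rᵢ = -7.88×10⁴ V.
ΔV = V_B − V_A = -1.01×10⁵ V.
W_field = −qΔV = −(8.59×10⁻⁶ C)(-1.01×10⁵ V) = 0.870 J.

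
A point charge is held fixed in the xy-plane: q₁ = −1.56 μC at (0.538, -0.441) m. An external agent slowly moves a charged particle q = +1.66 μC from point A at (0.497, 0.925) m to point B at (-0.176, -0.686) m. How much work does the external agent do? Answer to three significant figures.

-0.0138 J

For quasistatic motion the external work equals the change in potential energy: W_ext = qΔV = q(V_B − V_A).
At A: distance to the source charge is 1.37 m; V_A = kq₁/r = -1.03×10⁴ V.
At B: distance to the source charge is 0.755 m; V_B = kq₁/r = -1.86×10⁴ V.
ΔV = V_B − V_A = -8320 V.
W_ext = qΔV = (1.66×10⁻⁶ C)(-8320 V) = -0.0138 J.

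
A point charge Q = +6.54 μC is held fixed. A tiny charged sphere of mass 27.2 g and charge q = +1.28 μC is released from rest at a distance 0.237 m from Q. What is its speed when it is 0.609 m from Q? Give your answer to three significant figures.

Only the electrostatic force acts, so mechanical energy is conserved: ½mv² = U₁ − U₂ = kQq(1/r₁ − 1/r₂).
U₁ − U₂ = (8.99×10⁹ N·m²/C²)(6.54×10⁻⁶ C)(1.28×10⁻⁶ C)(1/0.237 − 1/0.609) = 0.194 J.
v = √(2·0.194/0.0272) = 3.78 m/s.

3.78 m/s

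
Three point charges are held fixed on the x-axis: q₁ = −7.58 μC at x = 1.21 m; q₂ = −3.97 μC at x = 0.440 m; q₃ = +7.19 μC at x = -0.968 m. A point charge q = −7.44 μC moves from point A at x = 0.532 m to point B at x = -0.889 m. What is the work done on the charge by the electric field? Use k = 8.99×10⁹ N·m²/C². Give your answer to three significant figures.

8.96 J

The work done by the electric force is W_field = −ΔU = −q(V_B − V_A) = q(V_A − V_B).
At A: distances to the source charges are 0.678 m, 0.0920 m, 1.50 m; V_A = Σ kqᵢ/rᵢ = -4.45×10⁵ V.
At B: distances to the source charges are 2.10 m, 1.33 m, 0.0790 m; V_B = Σ kqᵢ/rᵢ = 7.59×10⁵ V.
ΔV = V_B − V_A = 1.20×10⁶ V.
W_field = −qΔV = −(-7.44×10⁻⁶ C)(1.20×10⁶ V) = 8.96 J.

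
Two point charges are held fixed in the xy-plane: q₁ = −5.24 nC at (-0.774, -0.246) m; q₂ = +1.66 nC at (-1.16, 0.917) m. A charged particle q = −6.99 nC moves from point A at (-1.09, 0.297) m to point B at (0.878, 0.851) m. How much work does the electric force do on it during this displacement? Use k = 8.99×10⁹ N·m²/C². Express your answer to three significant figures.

2.42×10⁻⁷ J

The work done by the electric force is W_field = −ΔU = −q(V_B − V_A) = q(V_A − V_B).
At A: distances to the source charges are 0.628 m, 0.624 m; V_A = Σ kqᵢ/rᵢ = -51.1 V.
At B: distances to the source charges are 1.98 m, 2.04 m; V_B = Σ kqᵢ/rᵢ = -16.4 V.
ΔV = V_B − V_A = 34.6 V.
W_field = −qΔV = −(-6.99×10⁻⁹ C)(34.6 V) = 2.42×10⁻⁷ J.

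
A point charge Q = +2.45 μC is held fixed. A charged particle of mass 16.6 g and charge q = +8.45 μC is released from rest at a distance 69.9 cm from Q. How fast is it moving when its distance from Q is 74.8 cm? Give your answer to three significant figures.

1.45 m/s

Only the electrostatic force acts, so mechanical energy is conserved: ½mv² = U₁ − U₂ = kQq(1/r₁ − 1/r₂).
U₁ − U₂ = (8.99×10⁹ N·m²/C²)(2.45×10⁻⁶ C)(8.45×10⁻⁶ C)(1/0.699 − 1/0.748) = 0.0174 J.
v = √(2·0.0174/0.0166) = 1.45 m/s.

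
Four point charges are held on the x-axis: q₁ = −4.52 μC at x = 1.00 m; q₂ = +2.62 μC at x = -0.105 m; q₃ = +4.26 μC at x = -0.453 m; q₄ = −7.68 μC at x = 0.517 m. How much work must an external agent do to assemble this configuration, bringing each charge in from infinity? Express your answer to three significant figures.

0.125 J

The work to assemble the configuration equals its total potential energy, U = Σ kqᵢqⱼ/rᵢⱼ over all pairs.
Pair separations: r₁₂ = 1.10 m, r₁₃ = 1.45 m, r₁₄ = 0.483 m, r₂₃ = 0.348 m, r₂₄ = 0.622 m, r₃₄ = 0.970 m.
Summing all 6 pair terms gives U = 0.125 J.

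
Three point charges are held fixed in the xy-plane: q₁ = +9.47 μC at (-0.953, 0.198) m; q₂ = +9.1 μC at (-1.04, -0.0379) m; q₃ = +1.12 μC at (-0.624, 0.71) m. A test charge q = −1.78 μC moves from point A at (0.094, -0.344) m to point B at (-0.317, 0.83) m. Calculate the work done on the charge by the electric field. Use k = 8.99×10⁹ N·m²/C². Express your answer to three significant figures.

The work done by the electric force is W_field = −ΔU = −q(V_B − V_A) = q(V_A − V_B).
At A: distances to the source charges are 1.18 m, 1.17 m, 1.28 m; V_A = Σ kqᵢ/rᵢ = 1.50×10⁵ V.
At B: distances to the source charges are 0.897 m, 1.13 m, 0.330 m; V_B = Σ kqᵢ/rᵢ = 1.98×10⁵ V.
ΔV = V_B − V_A = 4.82×10⁴ V.
W_field = −qΔV = −(-1.78×10⁻⁶ C)(4.82×10⁴ V) = 0.0857 J.

0.0857 J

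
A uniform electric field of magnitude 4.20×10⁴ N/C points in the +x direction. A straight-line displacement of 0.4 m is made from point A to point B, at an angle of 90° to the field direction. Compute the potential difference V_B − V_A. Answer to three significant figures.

Only the component of displacement along E changes the potential: ΔV = −E·d·cosθ.
ΔV = −(4.20×10⁴ V/m)(0.400 m)cos90° = 0 V.

0 V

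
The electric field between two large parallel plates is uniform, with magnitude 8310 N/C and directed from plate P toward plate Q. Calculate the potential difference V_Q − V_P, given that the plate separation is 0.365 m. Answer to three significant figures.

In a uniform field, potential decreases in the direction of E: ΔV = −E·d for a displacement d parallel to E.
Going from P to Q is a displacement of 0.365 m along the field, so V_Q − V_P = −Ed = -3030 V.

-3030 V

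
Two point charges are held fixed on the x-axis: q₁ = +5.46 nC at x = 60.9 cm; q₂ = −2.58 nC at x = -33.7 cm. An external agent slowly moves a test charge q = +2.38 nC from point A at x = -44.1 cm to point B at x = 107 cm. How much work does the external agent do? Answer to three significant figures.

6.34×10⁻⁷ J

For quasistatic motion the external work equals the change in potential energy: W_ext = qΔV = q(V_B − V_A).
At A: distances to the source charges are 1.05 m, 0.104 m; V_A = Σ kqᵢ/rᵢ = -176 V.
At B: distances to the source charges are 0.461 m, 1.41 m; V_B = Σ kqᵢ/rᵢ = 90.0 V.
ΔV = V_B − V_A = 266 V.
W_ext = qΔV = (2.38×10⁻⁹ C)(266 V) = 6.34×10⁻⁷ J.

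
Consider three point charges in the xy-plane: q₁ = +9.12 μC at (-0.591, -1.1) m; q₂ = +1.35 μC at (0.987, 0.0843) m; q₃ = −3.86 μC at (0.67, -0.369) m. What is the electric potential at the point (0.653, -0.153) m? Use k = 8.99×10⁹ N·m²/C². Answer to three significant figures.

Electric potential is a scalar, so the contributions from each charge add algebraically: V = Σ kqᵢ/rᵢ.
Distances from the field point to each charge: r₁ = 1.56 m, r₂ = 0.410 m, r₃ = 0.217 m.
V = k[(9.12×10⁻⁶)/(1.56) + (1.35×10⁻⁶)/(0.410) + (-3.86×10⁻⁶)/(0.217)] = -7.81×10⁴ V.

-7.81×10⁴ V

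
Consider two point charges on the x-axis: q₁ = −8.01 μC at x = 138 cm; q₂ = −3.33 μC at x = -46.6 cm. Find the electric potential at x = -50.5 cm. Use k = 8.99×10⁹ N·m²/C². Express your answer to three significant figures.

-8.06×10⁵ V

Electric potential is a scalar, so the contributions from each charge add algebraically: V = Σ kqᵢ/rᵢ.
Distances from the field point to each charge: r₁ = 1.88 m, r₂ = 0.0390 m.
V = k[(-8.01×10⁻⁶)/(1.88) + (-3.33×10⁻⁶)/(0.0390)] = -8.06×10⁵ V.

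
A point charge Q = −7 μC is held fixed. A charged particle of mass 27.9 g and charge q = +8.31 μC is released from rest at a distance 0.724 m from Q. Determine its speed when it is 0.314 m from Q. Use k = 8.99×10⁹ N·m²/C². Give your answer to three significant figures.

8.22 m/s

Only the electrostatic force acts, so mechanical energy is conserved: ½mv² = U₁ − U₂ = kQq(1/r₁ − 1/r₂).
U₁ − U₂ = (8.99×10⁹ N·m²/C²)(-7.00×10⁻⁶ C)(8.31×10⁻⁶ C)(1/0.724 − 1/0.314) = 0.943 J.
v = √(2·0.943/0.0279) = 8.22 m/s.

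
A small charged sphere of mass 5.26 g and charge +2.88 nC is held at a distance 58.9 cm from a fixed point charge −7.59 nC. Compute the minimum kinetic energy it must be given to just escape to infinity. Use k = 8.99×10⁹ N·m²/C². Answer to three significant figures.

To just escape, total mechanical energy must reach zero at infinity: ½mv²_min + U = 0, so ½mv²_min = −U = |kQq|/r.
|U| = |kQq|/r = (8.99×10⁹ N·m²/C²)(7.59×10⁻⁹)(2.88×10⁻⁹)/(0.589) = 3.34×10⁻⁷ J.

3.34×10⁻⁷ J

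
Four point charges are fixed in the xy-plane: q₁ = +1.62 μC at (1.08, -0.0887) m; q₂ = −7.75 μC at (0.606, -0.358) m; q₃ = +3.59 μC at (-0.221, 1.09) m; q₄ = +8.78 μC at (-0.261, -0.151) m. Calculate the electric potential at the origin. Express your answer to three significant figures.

The total potential is the scalar sum of each charge's contribution, V = Σ kqᵢ/rᵢ.
Distances from the field point to each charge: r₁ = 1.08 m, r₂ = 0.704 m, r₃ = 1.11 m, r₄ = 0.302 m.
V = k[(1.62×10⁻⁶)/(1.08) + (-7.75×10⁻⁶)/(0.704) + (3.59×10⁻⁶)/(1.11) + (8.78×10⁻⁶)/(0.302)] = 2.05×10⁵ V.

2.05×10⁵ V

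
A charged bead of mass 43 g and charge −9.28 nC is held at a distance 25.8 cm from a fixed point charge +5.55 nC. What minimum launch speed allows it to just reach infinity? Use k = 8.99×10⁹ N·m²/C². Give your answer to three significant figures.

To just escape, total mechanical energy must reach zero at infinity: ½mv²_min + U = 0, so ½mv²_min = −U = |kQq|/r.
|U| = |kQq|/r = (8.99×10⁹ N·m²/C²)(5.55×10⁻⁹)(9.28×10⁻⁹)/(0.258) = 1.79×10⁻⁶ J.
v_min = √(2|U|/m) = √(2·1.79×10⁻⁶/0.0430) = 9.14×10⁻³ m/s.

9.14×10⁻³ m/s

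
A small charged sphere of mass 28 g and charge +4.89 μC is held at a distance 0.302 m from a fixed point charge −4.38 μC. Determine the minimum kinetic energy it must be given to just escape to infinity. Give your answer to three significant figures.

To just escape, total mechanical energy must reach zero at infinity: ½mv²_min + U = 0, so ½mv²_min = −U = |kQq|/r.
|U| = |kQq|/r = (8.99×10⁹ N·m²/C²)(4.38×10⁻⁶)(4.89×10⁻⁶)/(0.302) = 0.638 J.

0.638 J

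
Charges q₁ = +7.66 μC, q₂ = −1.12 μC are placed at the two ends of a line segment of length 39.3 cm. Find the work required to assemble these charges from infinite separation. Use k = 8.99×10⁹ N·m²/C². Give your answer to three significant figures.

The assembly work is the sum of pairwise potential energies, U = Σ_{i<j} kqᵢqⱼ/rᵢⱼ.
The separation is r = 0.393 m.
U = (-0.196) = -0.196 J.

-0.196 J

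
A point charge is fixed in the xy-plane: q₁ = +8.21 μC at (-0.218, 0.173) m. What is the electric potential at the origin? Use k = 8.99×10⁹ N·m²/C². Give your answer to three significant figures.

Electric potential is a scalar, so the contributions from each charge add algebraically: V = Σ kqᵢ/rᵢ.
Distances from the field point to each charge: r₁ = 0.278 m.
V = k[(8.21×10⁻⁶)/(0.278)] = 2.65×10⁵ V.

2.65×10⁵ V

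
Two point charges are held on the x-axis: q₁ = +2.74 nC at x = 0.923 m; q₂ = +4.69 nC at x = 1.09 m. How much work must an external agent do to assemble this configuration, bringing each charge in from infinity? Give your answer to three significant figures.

The work to assemble the configuration equals its total potential energy, U = Σ kqᵢqⱼ/rᵢⱼ over all pairs.
Pair separations: r₁₂ = 0.167 m.
U = (6.92×10⁻⁷) = 6.92×10⁻⁷ J.

6.92×10⁻⁷ J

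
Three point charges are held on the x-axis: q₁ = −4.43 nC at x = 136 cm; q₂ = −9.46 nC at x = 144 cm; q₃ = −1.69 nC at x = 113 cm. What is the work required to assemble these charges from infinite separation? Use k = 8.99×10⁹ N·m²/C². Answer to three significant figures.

The work to assemble the configuration equals its total potential energy, U = Σ kqᵢqⱼ/rᵢⱼ over all pairs.
Pair separations: r₁₂ = 0.0800 m, r₁₃ = 0.230 m, r₂₃ = 0.310 m.
U = (4.71×10⁻⁶) + (2.93×10⁻⁷) + (4.64×10⁻⁷) = 5.47×10⁻⁶ J.

5.47×10⁻⁶ J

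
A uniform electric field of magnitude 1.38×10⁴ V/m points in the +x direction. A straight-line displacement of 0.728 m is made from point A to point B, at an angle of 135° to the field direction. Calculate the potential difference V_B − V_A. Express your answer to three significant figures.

Only the component of displacement along E changes the potential: ΔV = −E·d·cosθ.
ΔV = −(1.38×10⁴ V/m)(0.728 m)cos135° = 7100 V.

7100 V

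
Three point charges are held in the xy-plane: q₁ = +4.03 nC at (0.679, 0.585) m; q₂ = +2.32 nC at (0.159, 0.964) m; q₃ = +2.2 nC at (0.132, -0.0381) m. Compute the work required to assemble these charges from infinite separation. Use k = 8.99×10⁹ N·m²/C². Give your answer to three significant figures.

2.73×10⁻⁷ J

The work to assemble the configuration equals its total potential energy, U = Σ kqᵢqⱼ/rᵢⱼ over all pairs.
Pair separations: r₁₂ = 0.643 m, r₁₃ = 0.829 m, r₂₃ = 1.00 m.
U = (1.31×10⁻⁷) + (9.61×10⁻⁸) + (4.58×10⁻⁸) = 2.73×10⁻⁷ J.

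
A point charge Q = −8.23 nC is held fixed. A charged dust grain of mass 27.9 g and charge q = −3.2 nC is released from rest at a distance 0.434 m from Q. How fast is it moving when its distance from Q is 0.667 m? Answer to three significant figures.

3.70×10⁻³ m/s

Only the electrostatic force acts, so mechanical energy is conserved: ½mv² = U₁ − U₂ = kQq(1/r₁ − 1/r₂).
U₁ − U₂ = (8.99×10⁹ N·m²/C²)(-8.23×10⁻⁹ C)(-3.20×10⁻⁹ C)(1/0.434 − 1/0.667) = 1.91×10⁻⁷ J.
v = √(2·1.91×10⁻⁷/0.0279) = 3.70×10⁻³ m/s.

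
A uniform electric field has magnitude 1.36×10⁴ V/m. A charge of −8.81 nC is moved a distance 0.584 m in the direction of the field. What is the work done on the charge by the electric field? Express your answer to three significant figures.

-7.00×10⁻⁵ J

The potential change for a displacement 0.584 m in the direction of the field is ΔV = −Ed = -7940 V.
W_field = −qΔV = -7.00×10⁻⁵ J.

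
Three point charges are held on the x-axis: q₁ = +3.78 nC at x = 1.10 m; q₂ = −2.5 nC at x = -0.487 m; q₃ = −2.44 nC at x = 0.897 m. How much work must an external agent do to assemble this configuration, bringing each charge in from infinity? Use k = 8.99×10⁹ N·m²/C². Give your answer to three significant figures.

The work to assemble the configuration equals its total potential energy, U = Σ kqᵢqⱼ/rᵢⱼ over all pairs.
Pair separations: r₁₂ = 1.59 m, r₁₃ = 0.203 m, r₂₃ = 1.38 m.
U = (-5.35×10⁻⁸) + (-4.08×10⁻⁷) + (3.96×10⁻⁸) = -4.22×10⁻⁷ J.

-4.22×10⁻⁷ J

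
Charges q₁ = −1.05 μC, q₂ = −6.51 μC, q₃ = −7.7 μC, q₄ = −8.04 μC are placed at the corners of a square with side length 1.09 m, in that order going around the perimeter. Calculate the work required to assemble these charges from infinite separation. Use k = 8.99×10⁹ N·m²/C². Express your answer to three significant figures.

The assembly work is the sum of pairwise potential energies, U = Σ_{i<j} kqᵢqⱼ/rᵢⱼ.
The four side pairs have separation 1.09 m and the two diagonal pairs 1.54 m.
Summing all 6 pair terms gives U = 1.40 J.

1.40 J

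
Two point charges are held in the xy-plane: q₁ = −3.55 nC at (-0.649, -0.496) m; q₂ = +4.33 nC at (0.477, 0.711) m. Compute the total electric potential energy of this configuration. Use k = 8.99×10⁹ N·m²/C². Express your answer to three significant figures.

The assembly work is the sum of pairwise potential energies, U = Σ_{i<j} kqᵢqⱼ/rᵢⱼ.
Pair separations: r₁₂ = 1.65 m.
U = (-8.37×10⁻⁸) = -8.37×10⁻⁸ J.

-8.37×10⁻⁸ J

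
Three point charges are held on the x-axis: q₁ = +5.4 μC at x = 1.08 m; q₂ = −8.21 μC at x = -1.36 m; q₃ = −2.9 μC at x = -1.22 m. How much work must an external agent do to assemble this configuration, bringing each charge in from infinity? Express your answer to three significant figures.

The assembly work is the sum of pairwise potential energies, U = Σ_{i<j} kqᵢqⱼ/rᵢⱼ.
Pair separations: r₁₂ = 2.44 m, r₁₃ = 2.30 m, r₂₃ = 0.140 m.
U = (-0.163) + (-0.0612) + (1.53) = 1.30 J.

1.30 J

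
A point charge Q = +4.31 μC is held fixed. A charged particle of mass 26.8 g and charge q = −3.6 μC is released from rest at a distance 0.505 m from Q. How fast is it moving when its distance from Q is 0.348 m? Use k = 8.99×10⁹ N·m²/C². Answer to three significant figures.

3.05 m/s

Only the electrostatic force acts, so mechanical energy is conserved: ½mv² = U₁ − U₂ = kQq(1/r₁ − 1/r₂).
U₁ − U₂ = (8.99×10⁹ N·m²/C²)(4.31×10⁻⁶ C)(-3.60×10⁻⁶ C)(1/0.505 − 1/0.348) = 0.125 J.
v = √(2·0.125/0.0268) = 3.05 m/s.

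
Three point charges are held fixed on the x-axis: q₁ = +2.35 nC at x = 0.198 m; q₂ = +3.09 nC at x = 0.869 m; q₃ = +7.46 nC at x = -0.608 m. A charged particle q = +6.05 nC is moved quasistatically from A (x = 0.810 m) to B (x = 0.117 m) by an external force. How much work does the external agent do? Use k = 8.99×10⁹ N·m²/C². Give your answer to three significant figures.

For quasistatic motion the external work equals the change in potential energy: W_ext = qΔV = q(V_B − V_A).
At A: distances to the source charges are 0.612 m, 0.0590 m, 1.42 m; V_A = Σ kqᵢ/rᵢ = 553 V.
At B: distances to the source charges are 0.0810 m, 0.752 m, 0.725 m; V_B = Σ kqᵢ/rᵢ = 390 V.
ΔV = V_B − V_A = -162 V.
W_ext = qΔV = (6.05×10⁻⁹ C)(-162 V) = -9.82×10⁻⁷ J.

-9.82×10⁻⁷ J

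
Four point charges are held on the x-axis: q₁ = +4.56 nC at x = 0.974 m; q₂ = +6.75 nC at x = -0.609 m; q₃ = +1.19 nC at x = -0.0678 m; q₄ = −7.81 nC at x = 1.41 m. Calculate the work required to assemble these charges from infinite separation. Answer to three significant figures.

The work to assemble the configuration equals its total potential energy, U = Σ kqᵢqⱼ/rᵢⱼ over all pairs.
Pair separations: r₁₂ = 1.58 m, r₁₃ = 1.04 m, r₁₄ = 0.436 m, r₂₃ = 0.541 m, r₂₄ = 2.02 m, r₃₄ = 1.48 m.
Summing all 6 pair terms gives U = -6.71×10⁻⁷ J.

-6.71×10⁻⁷ J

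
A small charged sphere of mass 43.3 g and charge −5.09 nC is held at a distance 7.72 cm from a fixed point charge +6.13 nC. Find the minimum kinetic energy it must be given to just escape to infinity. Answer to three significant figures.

3.63×10⁻⁶ J

To just escape, total mechanical energy must reach zero at infinity: ½mv²_min + U = 0, so ½mv²_min = −U = |kQq|/r.
|U| = |kQq|/r = (8.99×10⁹ N·m²/C²)(6.13×10⁻⁹)(5.09×10⁻⁹)/(0.0772) = 3.63×10⁻⁶ J.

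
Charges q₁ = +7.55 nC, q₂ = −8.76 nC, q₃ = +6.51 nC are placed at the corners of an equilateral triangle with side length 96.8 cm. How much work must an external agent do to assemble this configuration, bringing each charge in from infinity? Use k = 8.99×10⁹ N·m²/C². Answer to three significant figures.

The assembly work is the sum of pairwise potential energies, U = Σ_{i<j} kqᵢqⱼ/rᵢⱼ.
All three pair separations equal the side length, 0.968 m.
U = (-6.14×10⁻⁷) + (4.56×10⁻⁷) + (-5.30×10⁻⁷) = -6.87×10⁻⁷ J.

-6.87×10⁻⁷ J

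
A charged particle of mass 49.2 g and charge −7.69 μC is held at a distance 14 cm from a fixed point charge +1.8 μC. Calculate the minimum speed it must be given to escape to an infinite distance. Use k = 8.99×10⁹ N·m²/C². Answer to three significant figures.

To just escape, total mechanical energy must reach zero at infinity: ½mv²_min + U = 0, so ½mv²_min = −U = |kQq|/r.
|U| = |kQq|/r = (8.99×10⁹ N·m²/C²)(1.80×10⁻⁶)(7.69×10⁻⁶)/(0.140) = 0.889 J.
v_min = √(2|U|/m) = √(2·0.889/0.0492) = 6.01 m/s.

6.01 m/s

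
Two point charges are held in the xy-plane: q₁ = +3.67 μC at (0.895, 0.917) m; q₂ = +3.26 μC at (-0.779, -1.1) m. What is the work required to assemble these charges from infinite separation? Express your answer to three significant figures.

The assembly work is the sum of pairwise potential energies, U = Σ_{i<j} kqᵢqⱼ/rᵢⱼ.
Pair separations: r₁₂ = 2.62 m.
U = (0.0410) = 0.0410 J.

0.0410 J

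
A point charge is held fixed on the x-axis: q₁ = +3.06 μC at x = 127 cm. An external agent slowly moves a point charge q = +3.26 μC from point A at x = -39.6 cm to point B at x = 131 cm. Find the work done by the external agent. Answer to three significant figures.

For quasistatic motion the external work equals the change in potential energy: W_ext = qΔV = q(V_B − V_A).
At A: distance to the source charge is 1.67 m; V_A = kq₁/r = 1.65×10⁴ V.
At B: distance to the source charge is 0.0400 m; V_B = kq₁/r = 6.88×10⁵ V.
ΔV = V_B − V_A = 6.71×10⁵ V.
W_ext = qΔV = (3.26×10⁻⁶ C)(6.71×10⁵ V) = 2.19 J.

2.19 J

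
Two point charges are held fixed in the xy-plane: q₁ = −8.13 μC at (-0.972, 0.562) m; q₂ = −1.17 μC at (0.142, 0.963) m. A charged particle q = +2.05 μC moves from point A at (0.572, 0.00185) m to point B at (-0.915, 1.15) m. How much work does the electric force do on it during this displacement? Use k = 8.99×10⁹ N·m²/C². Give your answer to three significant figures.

0.162 J

The work done by the electric force is W_field = −ΔU = −q(V_B − V_A) = q(V_A − V_B).
At A: distances to the source charges are 1.64 m, 1.05 m; V_A = Σ kqᵢ/rᵢ = -5.45×10⁴ V.
At B: distances to the source charges are 0.591 m, 1.07 m; V_B = Σ kqᵢ/rᵢ = -1.34×10⁵ V.
ΔV = V_B − V_A = -7.90×10⁴ V.
W_field = −qΔV = −(2.05×10⁻⁶ C)(-7.90×10⁴ V) = 0.162 J.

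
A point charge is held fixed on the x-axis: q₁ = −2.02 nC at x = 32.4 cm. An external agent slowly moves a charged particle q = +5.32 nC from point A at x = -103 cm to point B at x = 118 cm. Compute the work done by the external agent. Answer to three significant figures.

For quasistatic motion the external work equals the change in potential energy: W_ext = qΔV = q(V_B − V_A).
At A: distance to the source charge is 1.35 m; V_A = kq₁/r = -13.4 V.
At B: distance to the source charge is 0.856 m; V_B = kq₁/r = -21.2 V.
ΔV = V_B − V_A = -7.80 V.
W_ext = qΔV = (5.32×10⁻⁹ C)(-7.80 V) = -4.15×10⁻⁸ J.

-4.15×10⁻⁸ J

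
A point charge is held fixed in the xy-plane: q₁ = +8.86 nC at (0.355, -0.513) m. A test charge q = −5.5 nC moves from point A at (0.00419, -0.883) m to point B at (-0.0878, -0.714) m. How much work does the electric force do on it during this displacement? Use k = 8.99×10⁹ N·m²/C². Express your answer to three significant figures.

The work done by the electric force is W_field = −ΔU = −q(V_B − V_A) = q(V_A − V_B).
At A: distance to the source charge is 0.510 m; V_A = kq₁/r = 156 V.
At B: distance to the source charge is 0.486 m; V_B = kq₁/r = 164 V.
ΔV = V_B − V_A = 7.58 V.
W_field = −qΔV = −(-5.50×10⁻⁹ C)(7.58 V) = 4.17×10⁻⁸ J.

4.17×10⁻⁸ J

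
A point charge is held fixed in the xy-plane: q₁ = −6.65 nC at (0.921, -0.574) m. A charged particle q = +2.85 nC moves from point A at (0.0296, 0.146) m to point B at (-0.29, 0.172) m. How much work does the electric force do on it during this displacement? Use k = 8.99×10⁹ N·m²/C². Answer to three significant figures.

The work done by the electric force is W_field = −ΔU = −q(V_B − V_A) = q(V_A − V_B).
At A: distance to the source charge is 1.15 m; V_A = kq₁/r = -52.2 V.
At B: distance to the source charge is 1.42 m; V_B = kq₁/r = -42.0 V.
ΔV = V_B − V_A = 10.1 V.
W_field = −qΔV = −(2.85×10⁻⁹ C)(10.1 V) = -2.89×10⁻⁸ J.

-2.89×10⁻⁸ J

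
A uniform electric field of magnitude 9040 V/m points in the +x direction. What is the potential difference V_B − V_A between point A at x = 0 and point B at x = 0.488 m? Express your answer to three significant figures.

-4410 V

In a uniform field, potential decreases in the direction of E: V_B − V_A = −E·Δx.
V_B − V_A = −(9040 V/m)(0.488 m) = -4410 V.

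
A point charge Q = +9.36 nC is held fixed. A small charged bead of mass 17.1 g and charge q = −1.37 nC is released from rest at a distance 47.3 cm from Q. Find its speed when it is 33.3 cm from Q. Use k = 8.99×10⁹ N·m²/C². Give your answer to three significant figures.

3.46×10⁻³ m/s

Only the electrostatic force acts, so mechanical energy is conserved: ½mv² = U₁ − U₂ = kQq(1/r₁ − 1/r₂).
U₁ − U₂ = (8.99×10⁹ N·m²/C²)(9.36×10⁻⁹ C)(-1.37×10⁻⁹ C)(1/0.473 − 1/0.333) = 1.02×10⁻⁷ J.
v = √(2·1.02×10⁻⁷/0.0171) = 3.46×10⁻³ m/s.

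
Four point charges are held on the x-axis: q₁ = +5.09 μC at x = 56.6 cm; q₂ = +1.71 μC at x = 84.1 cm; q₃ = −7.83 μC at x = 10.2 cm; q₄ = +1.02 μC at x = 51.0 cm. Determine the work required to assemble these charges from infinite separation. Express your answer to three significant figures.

0.0543 J

The assembly work is the sum of pairwise potential energies, U = Σ_{i<j} kqᵢqⱼ/rᵢⱼ.
Pair separations: r₁₂ = 0.275 m, r₁₃ = 0.464 m, r₁₄ = 0.0560 m, r₂₃ = 0.739 m, r₂₄ = 0.331 m, r₃₄ = 0.408 m.
Summing all 6 pair terms gives U = 0.0543 J.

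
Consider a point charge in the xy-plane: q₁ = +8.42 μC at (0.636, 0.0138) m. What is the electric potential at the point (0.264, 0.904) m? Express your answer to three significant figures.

Electric potential is a scalar, so the contributions from each charge add algebraically: V = Σ kqᵢ/rᵢ.
Distances from the field point to each charge: r₁ = 0.965 m.
V = k[(8.42×10⁻⁶)/(0.965)] = 7.85×10⁴ V.

7.85×10⁴ V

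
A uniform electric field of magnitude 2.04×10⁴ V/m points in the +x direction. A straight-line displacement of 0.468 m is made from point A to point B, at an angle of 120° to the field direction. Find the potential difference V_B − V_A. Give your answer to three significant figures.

Only the component of displacement along E changes the potential: ΔV = −E·d·cosθ.
ΔV = −(2.04×10⁴ V/m)(0.468 m)cos120° = 4770 V.

4770 V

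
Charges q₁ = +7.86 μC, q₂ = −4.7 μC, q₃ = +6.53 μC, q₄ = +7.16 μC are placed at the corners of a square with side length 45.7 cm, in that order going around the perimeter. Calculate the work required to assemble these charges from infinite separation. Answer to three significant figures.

The assembly work is the sum of pairwise potential energies, U = Σ_{i<j} kqᵢqⱼ/rᵢⱼ.
The four side pairs have separation 0.457 m and the two diagonal pairs 0.646 m.
Summing all 6 pair terms gives U = 0.942 J.

0.942 J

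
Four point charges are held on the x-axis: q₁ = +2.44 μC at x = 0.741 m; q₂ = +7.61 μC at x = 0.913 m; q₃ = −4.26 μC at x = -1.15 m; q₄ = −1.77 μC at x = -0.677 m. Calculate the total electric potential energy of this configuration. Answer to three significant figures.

0.820 J

The work to assemble the configuration equals its total potential energy, U = Σ kqᵢqⱼ/rᵢⱼ over all pairs.
Pair separations: r₁₂ = 0.172 m, r₁₃ = 1.89 m, r₁₄ = 1.42 m, r₂₃ = 2.06 m, r₂₄ = 1.59 m, r₃₄ = 0.473 m.
Summing all 6 pair terms gives U = 0.820 J.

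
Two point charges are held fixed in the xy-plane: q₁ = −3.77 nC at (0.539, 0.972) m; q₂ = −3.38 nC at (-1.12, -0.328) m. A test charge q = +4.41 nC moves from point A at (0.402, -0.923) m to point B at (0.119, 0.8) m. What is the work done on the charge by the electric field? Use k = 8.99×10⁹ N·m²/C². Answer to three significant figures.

2.49×10⁻⁷ J

The work done by the electric force is W_field = −ΔU = −q(V_B − V_A) = q(V_A − V_B).
At A: distances to the source charges are 1.90 m, 1.63 m; V_A = Σ kqᵢ/rᵢ = -36.4 V.
At B: distances to the source charges are 0.454 m, 1.68 m; V_B = Σ kqᵢ/rᵢ = -92.8 V.
ΔV = V_B − V_A = -56.4 V.
W_field = −qΔV = −(4.41×10⁻⁹ C)(-56.4 V) = 2.49×10⁻⁷ J.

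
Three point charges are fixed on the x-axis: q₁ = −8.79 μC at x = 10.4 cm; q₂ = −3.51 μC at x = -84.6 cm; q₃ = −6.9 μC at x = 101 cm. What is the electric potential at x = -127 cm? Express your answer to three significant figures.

-1.59×10⁵ V

Electric potential is a scalar, so the contributions from each charge add algebraically: V = Σ kqᵢ/rᵢ.
Distances from the field point to each charge: r₁ = 1.37 m, r₂ = 0.424 m, r₃ = 2.28 m.
V = k[(-8.79×10⁻⁶)/(1.37) + (-3.51×10⁻⁶)/(0.424) + (-6.90×10⁻⁶)/(2.28)] = -1.59×10⁵ V.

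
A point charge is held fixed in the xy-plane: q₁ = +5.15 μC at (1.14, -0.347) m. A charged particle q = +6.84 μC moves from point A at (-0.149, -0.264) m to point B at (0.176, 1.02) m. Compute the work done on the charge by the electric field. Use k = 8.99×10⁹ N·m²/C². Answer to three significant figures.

The work done by the electric force is W_field = −ΔU = −q(V_B − V_A) = q(V_A − V_B).
At A: distance to the source charge is 1.29 m; V_A = kq₁/r = 3.58×10⁴ V.
At B: distance to the source charge is 1.67 m; V_B = kq₁/r = 2.77×10⁴ V.
ΔV = V_B − V_A = -8170 V.
W_field = −qΔV = −(6.84×10⁻⁶ C)(-8170 V) = 0.0559 J.

0.0559 J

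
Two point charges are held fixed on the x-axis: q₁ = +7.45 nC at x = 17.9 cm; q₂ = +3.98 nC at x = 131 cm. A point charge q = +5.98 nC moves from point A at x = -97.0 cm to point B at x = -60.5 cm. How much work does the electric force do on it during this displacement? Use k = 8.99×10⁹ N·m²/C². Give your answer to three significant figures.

-1.80×10⁻⁷ J

The work done by the electric force is W_field = −ΔU = −q(V_B − V_A) = q(V_A − V_B).
At A: distances to the source charges are 1.15 m, 2.28 m; V_A = Σ kqᵢ/rᵢ = 74.0 V.
At B: distances to the source charges are 0.784 m, 1.92 m; V_B = Σ kqᵢ/rᵢ = 104 V.
ΔV = V_B − V_A = 30.1 V.
W_field = −qΔV = −(5.98×10⁻⁹ C)(30.1 V) = -1.80×10⁻⁷ J.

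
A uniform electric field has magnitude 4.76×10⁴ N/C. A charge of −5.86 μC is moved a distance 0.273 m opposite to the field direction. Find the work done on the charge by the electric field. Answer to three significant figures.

0.0761 J

The potential change for a displacement 0.273 m opposite to the field direction is ΔV = +Ed = 1.30×10⁴ V.
W_field = −qΔV = 0.0761 J.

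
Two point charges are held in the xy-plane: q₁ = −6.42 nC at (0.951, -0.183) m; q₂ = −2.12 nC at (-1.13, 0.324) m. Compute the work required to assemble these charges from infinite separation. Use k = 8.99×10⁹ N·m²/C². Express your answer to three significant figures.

The assembly work is the sum of pairwise potential energies, U = Σ_{i<j} kqᵢqⱼ/rᵢⱼ.
Pair separations: r₁₂ = 2.14 m.
U = (5.71×10⁻⁸) = 5.71×10⁻⁸ J.

5.71×10⁻⁸ J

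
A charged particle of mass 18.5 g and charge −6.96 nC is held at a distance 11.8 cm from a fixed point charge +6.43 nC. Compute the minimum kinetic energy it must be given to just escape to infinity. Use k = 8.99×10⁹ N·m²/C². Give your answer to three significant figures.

To just escape, total mechanical energy must reach zero at infinity: ½mv²_min + U = 0, so ½mv²_min = −U = |kQq|/r.
|U| = |kQq|/r = (8.99×10⁹ N·m²/C²)(6.43×10⁻⁹)(6.96×10⁻⁹)/(0.118) = 3.41×10⁻⁶ J.

3.41×10⁻⁶ J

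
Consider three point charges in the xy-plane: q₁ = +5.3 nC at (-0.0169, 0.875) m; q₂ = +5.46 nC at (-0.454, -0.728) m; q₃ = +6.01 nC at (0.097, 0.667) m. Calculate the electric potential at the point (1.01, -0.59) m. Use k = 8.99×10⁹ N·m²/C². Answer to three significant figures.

94.8 V

Electric potential is a scalar, so the contributions from each charge add algebraically: V = Σ kqᵢ/rᵢ.
Distances from the field point to each charge: r₁ = 1.79 m, r₂ = 1.47 m, r₃ = 1.55 m.
V = k[(5.30×10⁻⁹)/(1.79) + (5.46×10⁻⁹)/(1.47) + (6.01×10⁻⁹)/(1.55)] = 94.8 V.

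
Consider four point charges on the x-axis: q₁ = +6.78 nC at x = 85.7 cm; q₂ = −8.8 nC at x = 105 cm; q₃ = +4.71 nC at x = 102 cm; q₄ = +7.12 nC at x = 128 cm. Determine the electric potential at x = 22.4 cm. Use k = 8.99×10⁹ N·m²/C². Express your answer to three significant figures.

The total potential is the scalar sum of each charge's contribution, V = Σ kqᵢ/rᵢ.
Distances from the field point to each charge: r₁ = 0.633 m, r₂ = 0.826 m, r₃ = 0.796 m, r₄ = 1.06 m.
V = k[(6.78×10⁻⁹)/(0.633) + (-8.80×10⁻⁹)/(0.826) + (4.71×10⁻⁹)/(0.796) + (7.12×10⁻⁹)/(1.06)] = 114 V.

114 V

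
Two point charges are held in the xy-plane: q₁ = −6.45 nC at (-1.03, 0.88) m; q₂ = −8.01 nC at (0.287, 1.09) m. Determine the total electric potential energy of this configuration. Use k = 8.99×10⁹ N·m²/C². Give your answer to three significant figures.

The assembly work is the sum of pairwise potential energies, U = Σ_{i<j} kqᵢqⱼ/rᵢⱼ.
Pair separations: r₁₂ = 1.33 m.
U = (3.48×10⁻⁷) = 3.48×10⁻⁷ J.

3.48×10⁻⁷ J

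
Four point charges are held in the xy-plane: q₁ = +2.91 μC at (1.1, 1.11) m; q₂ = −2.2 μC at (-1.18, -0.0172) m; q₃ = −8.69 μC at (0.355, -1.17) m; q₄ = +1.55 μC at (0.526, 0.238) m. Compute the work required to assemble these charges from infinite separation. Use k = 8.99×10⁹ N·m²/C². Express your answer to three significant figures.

-0.0922 J

The work to assemble the configuration equals its total potential energy, U = Σ kqᵢqⱼ/rᵢⱼ over all pairs.
Pair separations: r₁₂ = 2.54 m, r₁₃ = 2.40 m, r₁₄ = 1.04 m, r₂₃ = 1.92 m, r₂₄ = 1.72 m, r₃₄ = 1.42 m.
Summing all 6 pair terms gives U = -0.0922 J.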